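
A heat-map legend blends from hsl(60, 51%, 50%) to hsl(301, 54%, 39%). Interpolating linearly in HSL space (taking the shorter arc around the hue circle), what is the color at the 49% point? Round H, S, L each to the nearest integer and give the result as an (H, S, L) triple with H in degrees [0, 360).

Hue: 301 − 60 = 241°, but |241| > 180 so the shorter arc goes the other way: Δh = 241 − 360 = -119°.
H = 60 + 0.49 × (-119) = 1.69 → 2°
S = 51 + 0.49 × (54 − 51) = 52.47 → 52%
L = 50 + 0.49 × (39 − 50) = 44.61 → 45%

(2, 52, 45)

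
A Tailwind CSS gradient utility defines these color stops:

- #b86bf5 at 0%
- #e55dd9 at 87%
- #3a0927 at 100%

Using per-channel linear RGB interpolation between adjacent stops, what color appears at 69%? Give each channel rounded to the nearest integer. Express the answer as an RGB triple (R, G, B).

69% lies between the 0% and 87% stops, so the local fraction is t = (69 − 0)/(87 − 0) = 69/87 ≈ 0.7931.
#b86bf5 → (184, 107, 245); #e55dd9 → (229, 93, 217).
R = 184 + 0.7931 × (229 − 184) = 219.69 → 220
G = 107 + 0.7931 × (93 − 107) = 95.897 → 96
B = 245 + 0.7931 × (217 − 245) = 222.793 → 223

(220, 96, 223)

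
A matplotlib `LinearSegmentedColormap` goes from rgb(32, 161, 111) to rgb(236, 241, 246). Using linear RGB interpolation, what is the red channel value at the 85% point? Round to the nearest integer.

205

R = 32 + 0.85 × (236 − 32) = 205.4 → 205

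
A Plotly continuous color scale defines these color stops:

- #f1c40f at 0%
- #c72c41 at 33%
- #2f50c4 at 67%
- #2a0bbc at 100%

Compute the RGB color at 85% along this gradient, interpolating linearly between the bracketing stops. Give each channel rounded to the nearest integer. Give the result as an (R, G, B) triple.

85% lies between the 67% and 100% stops, so the local fraction is t = (85 − 67)/(100 − 67) = 18/33 ≈ 0.5455.
#2f50c4 → (47, 80, 196); #2a0bbc → (42, 11, 188).
R = 47 + 0.5455 × (42 − 47) = 44.273 → 44
G = 80 + 0.5455 × (11 − 80) = 42.361 → 42
B = 196 + 0.5455 × (188 − 196) = 191.636 → 192

(44, 42, 192)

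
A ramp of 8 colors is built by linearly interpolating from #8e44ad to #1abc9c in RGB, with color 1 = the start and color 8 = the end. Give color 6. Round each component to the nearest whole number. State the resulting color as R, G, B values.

With 8 swatches and endpoints inclusive, swatch 6 sits at t = (6 − 1)/(8 − 1) = 5/7 ≈ 0.7143.
#8e44ad → (142, 68, 173); #1abc9c → (26, 188, 156).
R = 142 + 0.7143 × (26 − 142) = 59.141 → 59
G = 68 + 0.7143 × (188 − 68) = 153.716 → 154
B = 173 + 0.7143 × (156 − 173) = 160.857 → 161

(59, 154, 161)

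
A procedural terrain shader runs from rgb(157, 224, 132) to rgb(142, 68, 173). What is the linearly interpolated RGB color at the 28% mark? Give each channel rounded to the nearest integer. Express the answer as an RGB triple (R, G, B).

28% corresponds to t = 0.28.
R = 157 + 0.28 × (142 − 157) = 157 + 0.28 × -15 = 152.8 → 153
G = 224 + 0.28 × (68 − 224) = 224 + 0.28 × -156 = 180.32 → 180
B = 132 + 0.28 × (173 − 132) = 132 + 0.28 × 41 = 143.48 → 143

(153, 180, 143)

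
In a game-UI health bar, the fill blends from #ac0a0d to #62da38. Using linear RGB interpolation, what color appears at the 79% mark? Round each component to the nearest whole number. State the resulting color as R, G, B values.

#ac0a0d → (172, 10, 13); #62da38 → (98, 218, 56).
79% corresponds to t = 0.79.
R = 172 + 0.79 × (98 − 172) = 172 + 0.79 × -74 = 113.54 → 114
G = 10 + 0.79 × (218 − 10) = 10 + 0.79 × 208 = 174.32 → 174
B = 13 + 0.79 × (56 − 13) = 13 + 0.79 × 43 = 46.97 → 47
So the blended color is (114, 174, 47), about #72ae2f.

(114, 174, 47)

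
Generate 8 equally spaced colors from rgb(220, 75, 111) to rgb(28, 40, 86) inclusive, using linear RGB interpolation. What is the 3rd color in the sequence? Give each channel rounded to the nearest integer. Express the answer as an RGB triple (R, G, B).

(165, 65, 104)

With 8 swatches and endpoints inclusive, swatch 3 sits at t = (3 − 1)/(8 − 1) = 2/7 ≈ 0.2857.
R = 220 + 0.2857 × (28 − 220) = 165.146 → 165
G = 75 + 0.2857 × (40 − 75) = 65.001 → 65
B = 111 + 0.2857 × (86 − 111) = 103.858 → 104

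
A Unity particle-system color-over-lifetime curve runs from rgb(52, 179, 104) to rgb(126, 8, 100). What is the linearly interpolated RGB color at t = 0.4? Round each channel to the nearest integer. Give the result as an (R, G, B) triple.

R = 52 + 0.4 × (126 − 52) = 52 + 0.4 × 74 = 81.6 → 82
G = 179 + 0.4 × (8 − 179) = 179 + 0.4 × -171 = 110.6 → 111
B = 104 + 0.4 × (100 − 104) = 104 + 0.4 × -4 = 102.4 → 102

(82, 111, 102)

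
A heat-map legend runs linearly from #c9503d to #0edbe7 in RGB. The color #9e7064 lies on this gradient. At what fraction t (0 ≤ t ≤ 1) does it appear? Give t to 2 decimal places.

Invert the lerp on the R channel (largest span, 187): t = (158 − 201) / (14 − 201) = -43/-187 = 0.22995.
Check on G: (112 − 80)/(219 − 80) = 0.2302 ✓

0.23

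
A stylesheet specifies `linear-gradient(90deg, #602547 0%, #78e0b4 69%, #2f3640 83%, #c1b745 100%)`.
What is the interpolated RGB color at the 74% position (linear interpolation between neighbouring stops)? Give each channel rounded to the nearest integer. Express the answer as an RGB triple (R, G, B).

74% lies between the 69% and 83% stops, so the local fraction is t = (74 − 69)/(83 − 69) = 5/14 ≈ 0.3571.
#78e0b4 → (120, 224, 180); #2f3640 → (47, 54, 64).
R = 120 + 0.3571 × (47 − 120) = 93.932 → 94
G = 224 + 0.3571 × (54 − 224) = 163.293 → 163
B = 180 + 0.3571 × (64 − 180) = 138.576 → 139

(94, 163, 139)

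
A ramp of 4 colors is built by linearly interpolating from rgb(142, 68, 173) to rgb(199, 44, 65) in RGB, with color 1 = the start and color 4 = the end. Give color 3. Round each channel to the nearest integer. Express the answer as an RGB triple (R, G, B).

With 4 swatches and endpoints inclusive, swatch 3 sits at t = (3 − 1)/(4 − 1) = 2/3 ≈ 0.6667.
R = 142 + 0.6667 × (199 − 142) = 180.002 → 180
G = 68 + 0.6667 × (44 − 68) = 51.999 → 52
B = 173 + 0.6667 × (65 − 173) = 100.996 → 101

(180, 52, 101)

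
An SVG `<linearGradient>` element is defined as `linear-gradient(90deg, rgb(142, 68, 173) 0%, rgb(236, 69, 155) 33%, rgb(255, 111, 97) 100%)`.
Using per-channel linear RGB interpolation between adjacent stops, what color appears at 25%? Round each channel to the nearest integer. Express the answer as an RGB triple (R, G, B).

(213, 69, 159)

25% lies between the 0% and 33% stops, so the local fraction is t = (25 − 0)/(33 − 0) = 25/33 ≈ 0.7576.
R = 142 + 0.7576 × (236 − 142) = 213.214 → 213
G = 68 + 0.7576 × (69 − 68) = 68.758 → 69
B = 173 + 0.7576 × (155 − 173) = 159.363 → 159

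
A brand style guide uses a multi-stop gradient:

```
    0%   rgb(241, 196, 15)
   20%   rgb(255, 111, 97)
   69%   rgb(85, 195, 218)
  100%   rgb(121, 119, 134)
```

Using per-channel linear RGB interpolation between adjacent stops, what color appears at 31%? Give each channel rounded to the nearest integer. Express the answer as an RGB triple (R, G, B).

(217, 130, 124)

31% lies between the 20% and 69% stops, so the local fraction is t = (31 − 20)/(69 − 20) = 11/49 ≈ 0.2245.
R = 255 + 0.2245 × (85 − 255) = 216.835 → 217
G = 111 + 0.2245 × (195 − 111) = 129.858 → 130
B = 97 + 0.2245 × (218 − 97) = 124.165 → 124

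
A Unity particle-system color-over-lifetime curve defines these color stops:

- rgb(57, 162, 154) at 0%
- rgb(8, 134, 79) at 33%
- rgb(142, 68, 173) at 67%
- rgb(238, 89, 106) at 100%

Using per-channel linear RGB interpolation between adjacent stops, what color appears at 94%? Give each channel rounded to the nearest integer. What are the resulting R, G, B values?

94% lies between the 67% and 100% stops, so the local fraction is t = (94 − 67)/(100 − 67) = 27/33 ≈ 0.8182.
R = 142 + 0.8182 × (238 − 142) = 220.547 → 221
G = 68 + 0.8182 × (89 − 68) = 85.182 → 85
B = 173 + 0.8182 × (106 − 173) = 118.181 → 118

(221, 85, 118)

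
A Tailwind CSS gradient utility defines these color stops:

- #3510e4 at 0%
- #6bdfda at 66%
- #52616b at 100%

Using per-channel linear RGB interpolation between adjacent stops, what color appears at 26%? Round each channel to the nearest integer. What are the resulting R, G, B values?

26% lies between the 0% and 66% stops, so the local fraction is t = (26 − 0)/(66 − 0) = 26/66 ≈ 0.3939.
#3510e4 → (53, 16, 228); #6bdfda → (107, 223, 218).
R = 53 + 0.3939 × (107 − 53) = 74.271 → 74
G = 16 + 0.3939 × (223 − 16) = 97.537 → 98
B = 228 + 0.3939 × (218 − 228) = 224.061 → 224

(74, 98, 224)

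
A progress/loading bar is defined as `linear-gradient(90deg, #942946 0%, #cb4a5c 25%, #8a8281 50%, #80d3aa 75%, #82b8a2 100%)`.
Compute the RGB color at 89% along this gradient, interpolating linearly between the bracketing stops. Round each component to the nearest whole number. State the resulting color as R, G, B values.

(129, 196, 166)

89% lies between the 75% and 100% stops, so the local fraction is t = (89 − 75)/(100 − 75) = 14/25 ≈ 0.56.
#80d3aa → (128, 211, 170); #82b8a2 → (130, 184, 162).
R = 128 + 0.56 × (130 − 128) = 129.12 → 129
G = 211 + 0.56 × (184 − 211) = 195.88 → 196
B = 170 + 0.56 × (162 − 170) = 165.52 → 166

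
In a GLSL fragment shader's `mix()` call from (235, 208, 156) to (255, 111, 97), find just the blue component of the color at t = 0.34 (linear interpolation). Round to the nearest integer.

136

B = 156 + 0.34 × (97 − 156) = 135.94 → 136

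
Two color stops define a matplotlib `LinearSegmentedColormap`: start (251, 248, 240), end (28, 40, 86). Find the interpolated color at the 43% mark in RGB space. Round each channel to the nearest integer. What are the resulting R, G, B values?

(155, 159, 174)

43% corresponds to t = 0.43.
R = 251 + 0.43 × (28 − 251) = 251 + 0.43 × -223 = 155.11 → 155
G = 248 + 0.43 × (40 − 248) = 248 + 0.43 × -208 = 158.56 → 159
B = 240 + 0.43 × (86 − 240) = 240 + 0.43 × -154 = 173.78 → 174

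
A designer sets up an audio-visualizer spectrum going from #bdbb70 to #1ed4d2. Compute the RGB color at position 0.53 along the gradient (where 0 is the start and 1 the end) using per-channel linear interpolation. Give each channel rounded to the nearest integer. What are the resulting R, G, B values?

(105, 200, 164)

#bdbb70 → (189, 187, 112); #1ed4d2 → (30, 212, 210).
R = 189 + 0.53 × (30 − 189) = 189 + 0.53 × -159 = 104.73 → 105
G = 187 + 0.53 × (212 − 187) = 187 + 0.53 × 25 = 200.25 → 200
B = 112 + 0.53 × (210 − 112) = 112 + 0.53 × 98 = 163.94 → 164
So the blended color is (105, 200, 164), about #69c8a4.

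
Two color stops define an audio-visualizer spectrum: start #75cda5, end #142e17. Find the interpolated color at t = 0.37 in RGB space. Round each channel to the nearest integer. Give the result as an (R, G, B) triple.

#75cda5 → (117, 205, 165); #142e17 → (20, 46, 23).
R = 117 + 0.37 × (20 − 117) = 117 + 0.37 × -97 = 81.11 → 81
G = 205 + 0.37 × (46 − 205) = 205 + 0.37 × -159 = 146.17 → 146
B = 165 + 0.37 × (23 − 165) = 165 + 0.37 × -142 = 112.46 → 112

(81, 146, 112)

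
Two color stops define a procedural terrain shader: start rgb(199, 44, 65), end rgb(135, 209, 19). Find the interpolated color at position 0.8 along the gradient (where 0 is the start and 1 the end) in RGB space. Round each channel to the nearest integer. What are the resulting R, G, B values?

(148, 176, 28)

R = 199 + 0.8 × (135 − 199) = 199 + 0.8 × -64 = 147.8 → 148
G = 44 + 0.8 × (209 − 44) = 44 + 0.8 × 165 = 176 → 176
B = 65 + 0.8 × (19 − 65) = 65 + 0.8 × -46 = 28.2 → 28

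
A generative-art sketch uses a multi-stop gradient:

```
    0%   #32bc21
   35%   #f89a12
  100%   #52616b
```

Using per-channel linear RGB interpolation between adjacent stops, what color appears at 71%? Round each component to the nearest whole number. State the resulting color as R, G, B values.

(156, 122, 67)

71% lies between the 35% and 100% stops, so the local fraction is t = (71 − 35)/(100 − 35) = 36/65 ≈ 0.5538.
#f89a12 → (248, 154, 18); #52616b → (82, 97, 107).
R = 248 + 0.5538 × (82 − 248) = 156.069 → 156
G = 154 + 0.5538 × (97 − 154) = 122.433 → 122
B = 18 + 0.5538 × (107 − 18) = 67.288 → 67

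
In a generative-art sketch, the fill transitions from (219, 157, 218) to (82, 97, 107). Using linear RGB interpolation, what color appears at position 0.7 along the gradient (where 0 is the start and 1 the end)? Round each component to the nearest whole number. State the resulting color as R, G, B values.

R = 219 + 0.7 × (82 − 219) = 219 + 0.7 × -137 = 123.1 → 123
G = 157 + 0.7 × (97 − 157) = 157 + 0.7 × -60 = 115 → 115
B = 218 + 0.7 × (107 − 218) = 218 + 0.7 × -111 = 140.3 → 140

(123, 115, 140)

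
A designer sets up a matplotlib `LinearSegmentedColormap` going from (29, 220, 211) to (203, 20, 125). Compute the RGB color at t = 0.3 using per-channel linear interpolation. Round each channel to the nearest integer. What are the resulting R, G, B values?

R = 29 + 0.3 × (203 − 29) = 29 + 0.3 × 174 = 81.2 → 81
G = 220 + 0.3 × (20 − 220) = 220 + 0.3 × -200 = 160 → 160
B = 211 + 0.3 × (125 − 211) = 211 + 0.3 × -86 = 185.2 → 185
So the blended color is (81, 160, 185), about #51a0b9.

(81, 160, 185)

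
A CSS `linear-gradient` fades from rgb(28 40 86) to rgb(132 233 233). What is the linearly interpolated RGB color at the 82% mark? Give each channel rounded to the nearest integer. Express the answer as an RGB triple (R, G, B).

(113, 198, 207)

82% corresponds to t = 0.82.
R = 28 + 0.82 × (132 − 28) = 28 + 0.82 × 104 = 113.28 → 113
G = 40 + 0.82 × (233 − 40) = 40 + 0.82 × 193 = 198.26 → 198
B = 86 + 0.82 × (233 − 86) = 86 + 0.82 × 147 = 206.54 → 207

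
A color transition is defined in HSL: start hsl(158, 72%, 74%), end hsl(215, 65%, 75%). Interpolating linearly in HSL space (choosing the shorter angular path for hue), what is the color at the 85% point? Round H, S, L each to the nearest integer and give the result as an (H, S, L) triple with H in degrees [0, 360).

Hue arc: Δh = 215 − 158 = 57° (|Δh| ≤ 180, already the shorter path).
H = 158 + 0.85 × (57) = 206.45 → 206°
S = 72 + 0.85 × (65 − 72) = 66.05 → 66%
L = 74 + 0.85 × (75 − 74) = 74.85 → 75%

(206, 66, 75)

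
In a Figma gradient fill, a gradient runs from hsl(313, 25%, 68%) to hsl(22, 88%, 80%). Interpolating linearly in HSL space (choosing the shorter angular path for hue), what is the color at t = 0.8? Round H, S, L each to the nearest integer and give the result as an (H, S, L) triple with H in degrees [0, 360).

(8, 75, 78)

Hue: 22 − 313 = -291°, but |-291| > 180 so the shorter arc goes the other way: Δh = -291 + 360 = 69°.
H = 313 + 0.8 × (69) = 368.2 → 368 → 368 mod 360 = 8°
S = 25 + 0.8 × (88 − 25) = 75.4 → 75%
L = 68 + 0.8 × (80 − 68) = 77.6 → 78%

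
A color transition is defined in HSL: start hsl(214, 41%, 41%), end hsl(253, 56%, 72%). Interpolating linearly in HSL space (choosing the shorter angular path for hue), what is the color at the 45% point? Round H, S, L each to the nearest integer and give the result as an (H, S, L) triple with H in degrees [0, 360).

(232, 48, 55)

Hue arc: Δh = 253 − 214 = 39° (|Δh| ≤ 180, already the shorter path).
H = 214 + 0.45 × (39) = 231.55 → 232°
S = 41 + 0.45 × (56 − 41) = 47.75 → 48%
L = 41 + 0.45 × (72 − 41) = 54.95 → 55%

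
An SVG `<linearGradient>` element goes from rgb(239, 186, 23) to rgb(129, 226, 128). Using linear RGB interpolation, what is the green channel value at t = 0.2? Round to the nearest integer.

G = 186 + 0.2 × (226 − 186) = 194 → 194

194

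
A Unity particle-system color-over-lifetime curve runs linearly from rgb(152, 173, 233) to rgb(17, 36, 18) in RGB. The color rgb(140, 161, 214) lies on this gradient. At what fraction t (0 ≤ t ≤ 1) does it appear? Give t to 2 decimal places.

Invert the lerp on the B channel (largest span, 215): t = (214 − 233) / (18 − 233) = -19/-215 = 0.088372.
Check on R: (140 − 152)/(17 − 152) = 0.08889 ✓

0.09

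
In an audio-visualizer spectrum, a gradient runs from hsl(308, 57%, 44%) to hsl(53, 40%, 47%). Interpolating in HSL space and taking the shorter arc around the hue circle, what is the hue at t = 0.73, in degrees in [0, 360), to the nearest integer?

25

Hue: 53 − 308 = -255°, but |-255| > 180 so the shorter arc goes the other way: Δh = -255 + 360 = 105°.
H = 308 + 0.73 × (105) = 384.65 → 385 → 385 mod 360 = 25°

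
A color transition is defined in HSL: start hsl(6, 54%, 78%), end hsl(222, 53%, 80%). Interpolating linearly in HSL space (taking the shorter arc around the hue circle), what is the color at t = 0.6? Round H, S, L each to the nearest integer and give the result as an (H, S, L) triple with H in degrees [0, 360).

(280, 53, 79)

Hue: 222 − 6 = 216°, but |216| > 180 so the shorter arc goes the other way: Δh = 216 − 360 = -144°.
H = 6 + 0.6 × (-144) = -80.4 → -80 → -80 mod 360 = 280°
S = 54 + 0.6 × (53 − 54) = 53.4 → 53%
L = 78 + 0.6 × (80 − 78) = 79.2 → 79%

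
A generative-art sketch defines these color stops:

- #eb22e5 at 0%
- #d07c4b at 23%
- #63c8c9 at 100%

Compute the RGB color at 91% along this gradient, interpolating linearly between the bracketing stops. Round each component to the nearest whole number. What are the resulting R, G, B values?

(112, 191, 186)

91% lies between the 23% and 100% stops, so the local fraction is t = (91 − 23)/(100 − 23) = 68/77 ≈ 0.8831.
#d07c4b → (208, 124, 75); #63c8c9 → (99, 200, 201).
R = 208 + 0.8831 × (99 − 208) = 111.742 → 112
G = 124 + 0.8831 × (200 − 124) = 191.116 → 191
B = 75 + 0.8831 × (201 − 75) = 186.271 → 186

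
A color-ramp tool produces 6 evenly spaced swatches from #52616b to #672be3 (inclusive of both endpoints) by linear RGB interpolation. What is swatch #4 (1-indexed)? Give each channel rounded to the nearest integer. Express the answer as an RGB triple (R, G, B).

(95, 65, 179)

With 6 swatches and endpoints inclusive, swatch 4 sits at t = (4 − 1)/(6 − 1) = 3/5 ≈ 0.6.
#52616b → (82, 97, 107); #672be3 → (103, 43, 227).
R = 82 + 0.6 × (103 − 82) = 94.6 → 95
G = 97 + 0.6 × (43 − 97) = 64.6 → 65
B = 107 + 0.6 × (227 − 107) = 179 → 179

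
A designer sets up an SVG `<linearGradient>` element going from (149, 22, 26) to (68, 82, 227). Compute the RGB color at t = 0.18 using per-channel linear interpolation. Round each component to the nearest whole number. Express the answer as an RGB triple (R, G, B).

(134, 33, 62)

R = 149 + 0.18 × (68 − 149) = 149 + 0.18 × -81 = 134.42 → 134
G = 22 + 0.18 × (82 − 22) = 22 + 0.18 × 60 = 32.8 → 33
B = 26 + 0.18 × (227 − 26) = 26 + 0.18 × 201 = 62.18 → 62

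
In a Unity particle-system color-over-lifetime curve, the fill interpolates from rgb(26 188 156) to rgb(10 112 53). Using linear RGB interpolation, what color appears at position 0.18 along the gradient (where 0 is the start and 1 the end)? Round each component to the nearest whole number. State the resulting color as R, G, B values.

(23, 174, 137)

R = 26 + 0.18 × (10 − 26) = 26 + 0.18 × -16 = 23.12 → 23
G = 188 + 0.18 × (112 − 188) = 188 + 0.18 × -76 = 174.32 → 174
B = 156 + 0.18 × (53 − 156) = 156 + 0.18 × -103 = 137.46 → 137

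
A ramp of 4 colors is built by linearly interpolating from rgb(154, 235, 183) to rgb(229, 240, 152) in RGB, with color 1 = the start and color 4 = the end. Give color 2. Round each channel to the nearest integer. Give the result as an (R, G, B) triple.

(179, 237, 173)

With 4 swatches and endpoints inclusive, swatch 2 sits at t = (2 − 1)/(4 − 1) = 1/3 ≈ 0.3333.
R = 154 + 0.3333 × (229 − 154) = 178.998 → 179
G = 235 + 0.3333 × (240 − 235) = 236.667 → 237
B = 183 + 0.3333 × (152 − 183) = 172.668 → 173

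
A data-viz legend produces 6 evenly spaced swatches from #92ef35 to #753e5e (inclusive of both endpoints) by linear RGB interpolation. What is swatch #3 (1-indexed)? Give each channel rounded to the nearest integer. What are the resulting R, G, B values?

(134, 168, 69)

With 6 swatches and endpoints inclusive, swatch 3 sits at t = (3 − 1)/(6 − 1) = 2/5 ≈ 0.4.
#92ef35 → (146, 239, 53); #753e5e → (117, 62, 94).
R = 146 + 0.4 × (117 − 146) = 134.4 → 134
G = 239 + 0.4 × (62 − 239) = 168.2 → 168
B = 53 + 0.4 × (94 − 53) = 69.4 → 69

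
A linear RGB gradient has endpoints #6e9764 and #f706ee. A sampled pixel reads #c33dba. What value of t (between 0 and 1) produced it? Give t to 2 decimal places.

Invert the lerp on the G channel (largest span, 145): t = (61 − 151) / (6 − 151) = -90/-145 = 0.62069.
Check on R: (195 − 110)/(247 − 110) = 0.6204 ✓

0.62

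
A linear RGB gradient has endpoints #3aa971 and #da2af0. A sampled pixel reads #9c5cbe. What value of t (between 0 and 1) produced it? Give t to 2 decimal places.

Invert the lerp on the R channel (largest span, 160): t = (156 − 58) / (218 − 58) = 98/160 = 0.6125.
Check on G: (92 − 169)/(42 − 169) = 0.6063 ✓

0.61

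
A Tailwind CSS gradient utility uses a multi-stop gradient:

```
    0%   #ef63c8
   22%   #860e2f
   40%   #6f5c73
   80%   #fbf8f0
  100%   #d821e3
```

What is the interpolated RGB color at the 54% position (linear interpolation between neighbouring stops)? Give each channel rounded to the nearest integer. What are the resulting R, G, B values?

(160, 147, 159)

54% lies between the 40% and 80% stops, so the local fraction is t = (54 − 40)/(80 − 40) = 14/40 ≈ 0.35.
#6f5c73 → (111, 92, 115); #fbf8f0 → (251, 248, 240).
R = 111 + 0.35 × (251 − 111) = 160 → 160
G = 92 + 0.35 × (248 − 92) = 146.6 → 147
B = 115 + 0.35 × (240 − 115) = 158.75 → 159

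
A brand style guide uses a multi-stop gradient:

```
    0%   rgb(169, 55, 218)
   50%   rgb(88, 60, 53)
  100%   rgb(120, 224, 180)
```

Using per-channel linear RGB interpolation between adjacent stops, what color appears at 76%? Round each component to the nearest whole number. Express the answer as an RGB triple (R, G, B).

(105, 145, 119)

76% lies between the 50% and 100% stops, so the local fraction is t = (76 − 50)/(100 − 50) = 26/50 ≈ 0.52.
R = 88 + 0.52 × (120 − 88) = 104.64 → 105
G = 60 + 0.52 × (224 − 60) = 145.28 → 145
B = 53 + 0.52 × (180 − 53) = 119.04 → 119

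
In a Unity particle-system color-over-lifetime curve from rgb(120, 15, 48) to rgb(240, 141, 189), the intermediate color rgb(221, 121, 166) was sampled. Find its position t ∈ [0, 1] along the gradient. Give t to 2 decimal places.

Invert the lerp on the B channel (largest span, 141): t = (166 − 48) / (189 − 48) = 118/141 = 0.83688.
Check on R: (221 − 120)/(240 − 120) = 0.8417 ✓

0.84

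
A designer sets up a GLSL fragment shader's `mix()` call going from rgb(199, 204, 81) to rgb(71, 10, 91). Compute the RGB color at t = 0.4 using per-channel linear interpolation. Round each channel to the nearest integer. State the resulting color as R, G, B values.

R = 199 + 0.4 × (71 − 199) = 199 + 0.4 × -128 = 147.8 → 148
G = 204 + 0.4 × (10 − 204) = 204 + 0.4 × -194 = 126.4 → 126
B = 81 + 0.4 × (91 − 81) = 81 + 0.4 × 10 = 85 → 85
So the blended color is (148, 126, 85), about #947e55.

(148, 126, 85)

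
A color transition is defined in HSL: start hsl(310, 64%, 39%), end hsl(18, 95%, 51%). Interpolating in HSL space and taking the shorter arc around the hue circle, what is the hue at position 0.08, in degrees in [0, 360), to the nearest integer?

315

Hue: 18 − 310 = -292°, but |-292| > 180 so the shorter arc goes the other way: Δh = -292 + 360 = 68°.
H = 310 + 0.08 × (68) = 315.44 → 315°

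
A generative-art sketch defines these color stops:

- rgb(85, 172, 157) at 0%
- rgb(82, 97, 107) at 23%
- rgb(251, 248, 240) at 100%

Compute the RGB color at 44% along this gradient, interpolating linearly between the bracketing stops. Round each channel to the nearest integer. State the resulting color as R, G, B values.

(128, 138, 143)

44% lies between the 23% and 100% stops, so the local fraction is t = (44 − 23)/(100 − 23) = 21/77 ≈ 0.2727.
R = 82 + 0.2727 × (251 − 82) = 128.086 → 128
G = 97 + 0.2727 × (248 − 97) = 138.178 → 138
B = 107 + 0.2727 × (240 − 107) = 143.269 → 143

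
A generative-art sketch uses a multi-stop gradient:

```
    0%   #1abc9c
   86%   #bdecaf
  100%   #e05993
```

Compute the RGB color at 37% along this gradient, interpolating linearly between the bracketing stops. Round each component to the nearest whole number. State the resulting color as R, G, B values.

37% lies between the 0% and 86% stops, so the local fraction is t = (37 − 0)/(86 − 0) = 37/86 ≈ 0.4302.
#1abc9c → (26, 188, 156); #bdecaf → (189, 236, 175).
R = 26 + 0.4302 × (189 − 26) = 96.123 → 96
G = 188 + 0.4302 × (236 − 188) = 208.65 → 209
B = 156 + 0.4302 × (175 − 156) = 164.174 → 164

(96, 209, 164)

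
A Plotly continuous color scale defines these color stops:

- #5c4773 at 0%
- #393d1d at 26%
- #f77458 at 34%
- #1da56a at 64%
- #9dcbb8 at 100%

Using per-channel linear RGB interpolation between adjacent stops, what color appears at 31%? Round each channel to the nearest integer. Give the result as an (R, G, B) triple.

(176, 95, 66)

31% lies between the 26% and 34% stops, so the local fraction is t = (31 − 26)/(34 − 26) = 5/8 ≈ 0.625.
#393d1d → (57, 61, 29); #f77458 → (247, 116, 88).
R = 57 + 0.625 × (247 − 57) = 175.75 → 176
G = 61 + 0.625 × (116 − 61) = 95.375 → 95
B = 29 + 0.625 × (88 − 29) = 65.875 → 66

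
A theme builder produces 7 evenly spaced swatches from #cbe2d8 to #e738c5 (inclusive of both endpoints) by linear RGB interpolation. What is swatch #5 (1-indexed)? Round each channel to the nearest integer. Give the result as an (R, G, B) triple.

With 7 swatches and endpoints inclusive, swatch 5 sits at t = (5 − 1)/(7 − 1) = 4/6 ≈ 0.6667.
#cbe2d8 → (203, 226, 216); #e738c5 → (231, 56, 197).
R = 203 + 0.6667 × (231 − 203) = 221.668 → 222
G = 226 + 0.6667 × (56 − 226) = 112.661 → 113
B = 216 + 0.6667 × (197 − 216) = 203.333 → 203

(222, 113, 203)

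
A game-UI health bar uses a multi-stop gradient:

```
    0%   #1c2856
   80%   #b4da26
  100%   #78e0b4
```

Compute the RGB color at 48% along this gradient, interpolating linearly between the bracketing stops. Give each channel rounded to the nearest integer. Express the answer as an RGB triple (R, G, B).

(119, 147, 57)

48% lies between the 0% and 80% stops, so the local fraction is t = (48 − 0)/(80 − 0) = 48/80 ≈ 0.6.
#1c2856 → (28, 40, 86); #b4da26 → (180, 218, 38).
R = 28 + 0.6 × (180 − 28) = 119.2 → 119
G = 40 + 0.6 × (218 − 40) = 146.8 → 147
B = 86 + 0.6 × (38 − 86) = 57.2 → 57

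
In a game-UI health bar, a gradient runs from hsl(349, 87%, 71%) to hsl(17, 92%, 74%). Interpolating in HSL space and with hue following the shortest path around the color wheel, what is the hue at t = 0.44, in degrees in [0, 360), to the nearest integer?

1

Hue: 17 − 349 = -332°, but |-332| > 180 so the shorter arc goes the other way: Δh = -332 + 360 = 28°.
H = 349 + 0.44 × (28) = 361.32 → 361 → 361 mod 360 = 1°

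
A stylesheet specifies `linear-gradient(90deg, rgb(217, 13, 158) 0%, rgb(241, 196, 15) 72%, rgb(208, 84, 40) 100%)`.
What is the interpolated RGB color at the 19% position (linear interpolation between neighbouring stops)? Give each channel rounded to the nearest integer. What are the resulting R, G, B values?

(223, 61, 120)

19% lies between the 0% and 72% stops, so the local fraction is t = (19 − 0)/(72 − 0) = 19/72 ≈ 0.2639.
R = 217 + 0.2639 × (241 − 217) = 223.334 → 223
G = 13 + 0.2639 × (196 − 13) = 61.294 → 61
B = 158 + 0.2639 × (15 − 158) = 120.262 → 120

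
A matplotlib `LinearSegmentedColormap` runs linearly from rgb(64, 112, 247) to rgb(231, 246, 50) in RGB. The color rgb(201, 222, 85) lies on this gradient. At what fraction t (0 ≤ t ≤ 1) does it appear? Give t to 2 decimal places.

0.82

Invert the lerp on the B channel (largest span, 197): t = (85 − 247) / (50 − 247) = -162/-197 = 0.82234.
Check on R: (201 − 64)/(231 − 64) = 0.8204 ✓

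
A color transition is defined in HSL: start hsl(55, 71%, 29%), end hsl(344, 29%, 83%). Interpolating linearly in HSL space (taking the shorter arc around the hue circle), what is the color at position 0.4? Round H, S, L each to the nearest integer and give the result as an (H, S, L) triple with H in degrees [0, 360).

(27, 54, 51)

Hue: 344 − 55 = 289°, but |289| > 180 so the shorter arc goes the other way: Δh = 289 − 360 = -71°.
H = 55 + 0.4 × (-71) = 26.6 → 27°
S = 71 + 0.4 × (29 − 71) = 54.2 → 54%
L = 29 + 0.4 × (83 − 29) = 50.6 → 51%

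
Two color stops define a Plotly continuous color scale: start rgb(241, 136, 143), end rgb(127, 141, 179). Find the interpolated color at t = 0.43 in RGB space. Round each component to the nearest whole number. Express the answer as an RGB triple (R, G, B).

(192, 138, 158)

R = 241 + 0.43 × (127 − 241) = 241 + 0.43 × -114 = 191.98 → 192
G = 136 + 0.43 × (141 − 136) = 136 + 0.43 × 5 = 138.15 → 138
B = 143 + 0.43 × (179 − 143) = 143 + 0.43 × 36 = 158.48 → 158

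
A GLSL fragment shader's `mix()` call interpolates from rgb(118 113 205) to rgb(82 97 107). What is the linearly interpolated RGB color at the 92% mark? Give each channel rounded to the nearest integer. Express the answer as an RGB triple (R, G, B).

92% corresponds to t = 0.92.
R = 118 + 0.92 × (82 − 118) = 118 + 0.92 × -36 = 84.88 → 85
G = 113 + 0.92 × (97 − 113) = 113 + 0.92 × -16 = 98.28 → 98
B = 205 + 0.92 × (107 − 205) = 205 + 0.92 × -98 = 114.84 → 115

(85, 98, 115)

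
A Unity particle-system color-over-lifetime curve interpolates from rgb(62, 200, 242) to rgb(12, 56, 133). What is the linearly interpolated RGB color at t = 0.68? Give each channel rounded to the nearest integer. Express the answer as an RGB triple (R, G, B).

(28, 102, 168)

R = 62 + 0.68 × (12 − 62) = 62 + 0.68 × -50 = 28 → 28
G = 200 + 0.68 × (56 − 200) = 200 + 0.68 × -144 = 102.08 → 102
B = 242 + 0.68 × (133 − 242) = 242 + 0.68 × -109 = 167.88 → 168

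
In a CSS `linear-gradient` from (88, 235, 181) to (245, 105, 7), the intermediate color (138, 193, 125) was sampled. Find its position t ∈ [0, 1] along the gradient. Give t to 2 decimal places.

Invert the lerp on the B channel (largest span, 174): t = (125 − 181) / (7 − 181) = -56/-174 = 0.32184.
Check on R: (138 − 88)/(245 − 88) = 0.3185 ✓

0.32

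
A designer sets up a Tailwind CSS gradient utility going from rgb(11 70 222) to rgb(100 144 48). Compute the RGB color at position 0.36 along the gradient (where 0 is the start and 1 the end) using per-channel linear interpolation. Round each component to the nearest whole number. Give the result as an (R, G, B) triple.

R = 11 + 0.36 × (100 − 11) = 11 + 0.36 × 89 = 43.04 → 43
G = 70 + 0.36 × (144 − 70) = 70 + 0.36 × 74 = 96.64 → 97
B = 222 + 0.36 × (48 − 222) = 222 + 0.36 × -174 = 159.36 → 159

(43, 97, 159)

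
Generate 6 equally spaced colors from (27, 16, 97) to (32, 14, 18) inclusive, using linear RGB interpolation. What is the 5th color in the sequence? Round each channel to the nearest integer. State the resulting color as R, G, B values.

(31, 14, 34)

With 6 swatches and endpoints inclusive, swatch 5 sits at t = (5 − 1)/(6 − 1) = 4/5 ≈ 0.8.
R = 27 + 0.8 × (32 − 27) = 31 → 31
G = 16 + 0.8 × (14 − 16) = 14.4 → 14
B = 97 + 0.8 × (18 − 97) = 33.8 → 34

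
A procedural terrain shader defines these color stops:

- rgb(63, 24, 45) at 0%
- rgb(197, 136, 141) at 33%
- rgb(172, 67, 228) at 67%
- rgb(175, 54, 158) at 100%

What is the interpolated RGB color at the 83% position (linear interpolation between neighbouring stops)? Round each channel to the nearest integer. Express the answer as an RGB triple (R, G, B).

83% lies between the 67% and 100% stops, so the local fraction is t = (83 − 67)/(100 − 67) = 16/33 ≈ 0.4848.
R = 172 + 0.4848 × (175 − 172) = 173.454 → 173
G = 67 + 0.4848 × (54 − 67) = 60.698 → 61
B = 228 + 0.4848 × (158 − 228) = 194.064 → 194

(173, 61, 194)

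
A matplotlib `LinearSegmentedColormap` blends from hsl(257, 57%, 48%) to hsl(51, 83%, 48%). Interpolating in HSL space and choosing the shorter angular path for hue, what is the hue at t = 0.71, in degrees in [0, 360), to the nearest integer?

6

Hue: 51 − 257 = -206°, but |-206| > 180 so the shorter arc goes the other way: Δh = -206 + 360 = 154°.
H = 257 + 0.71 × (154) = 366.34 → 366 → 366 mod 360 = 6°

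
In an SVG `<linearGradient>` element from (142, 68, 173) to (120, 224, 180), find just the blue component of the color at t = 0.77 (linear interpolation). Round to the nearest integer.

178

B = 173 + 0.77 × (180 − 173) = 178.39 → 178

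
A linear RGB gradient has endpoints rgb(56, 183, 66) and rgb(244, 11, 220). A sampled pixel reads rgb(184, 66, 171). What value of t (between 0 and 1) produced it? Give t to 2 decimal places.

0.68

Invert the lerp on the R channel (largest span, 188): t = (184 − 56) / (244 − 56) = 128/188 = 0.68085.
Check on G: (66 − 183)/(11 − 183) = 0.6802 ✓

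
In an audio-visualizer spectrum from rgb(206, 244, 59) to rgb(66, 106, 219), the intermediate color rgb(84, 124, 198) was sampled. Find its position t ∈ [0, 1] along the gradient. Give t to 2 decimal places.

Invert the lerp on the B channel (largest span, 160): t = (198 − 59) / (219 − 59) = 139/160 = 0.86875.
Check on R: (84 − 206)/(66 − 206) = 0.8714 ✓

0.87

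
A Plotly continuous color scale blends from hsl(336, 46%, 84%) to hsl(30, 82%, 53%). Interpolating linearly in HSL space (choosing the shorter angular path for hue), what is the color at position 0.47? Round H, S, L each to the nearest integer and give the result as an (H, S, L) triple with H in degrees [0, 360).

(1, 63, 69)

Hue: 30 − 336 = -306°, but |-306| > 180 so the shorter arc goes the other way: Δh = -306 + 360 = 54°.
H = 336 + 0.47 × (54) = 361.38 → 361 → 361 mod 360 = 1°
S = 46 + 0.47 × (82 − 46) = 62.92 → 63%
L = 84 + 0.47 × (53 − 84) = 69.43 → 69%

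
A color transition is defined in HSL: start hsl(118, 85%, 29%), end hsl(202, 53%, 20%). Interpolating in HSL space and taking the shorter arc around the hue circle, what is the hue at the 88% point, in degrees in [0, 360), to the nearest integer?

Hue arc: Δh = 202 − 118 = 84° (|Δh| ≤ 180, already the shorter path).
H = 118 + 0.88 × (84) = 191.92 → 192°

192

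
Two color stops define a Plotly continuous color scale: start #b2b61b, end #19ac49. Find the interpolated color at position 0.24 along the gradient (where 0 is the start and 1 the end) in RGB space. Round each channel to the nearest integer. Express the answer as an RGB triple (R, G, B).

(141, 180, 38)

#b2b61b → (178, 182, 27); #19ac49 → (25, 172, 73).
R = 178 + 0.24 × (25 − 178) = 178 + 0.24 × -153 = 141.28 → 141
G = 182 + 0.24 × (172 − 182) = 182 + 0.24 × -10 = 179.6 → 180
B = 27 + 0.24 × (73 − 27) = 27 + 0.24 × 46 = 38.04 → 38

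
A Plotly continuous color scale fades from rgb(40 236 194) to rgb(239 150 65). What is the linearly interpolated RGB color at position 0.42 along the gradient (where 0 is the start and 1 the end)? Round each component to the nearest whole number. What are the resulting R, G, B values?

R = 40 + 0.42 × (239 − 40) = 40 + 0.42 × 199 = 123.58 → 124
G = 236 + 0.42 × (150 − 236) = 236 + 0.42 × -86 = 199.88 → 200
B = 194 + 0.42 × (65 − 194) = 194 + 0.42 × -129 = 139.82 → 140

(124, 200, 140)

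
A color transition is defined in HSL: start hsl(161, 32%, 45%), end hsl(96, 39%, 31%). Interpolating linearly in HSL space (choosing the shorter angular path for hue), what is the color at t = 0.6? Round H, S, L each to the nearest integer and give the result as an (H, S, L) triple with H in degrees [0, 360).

Hue arc: Δh = 96 − 161 = -65° (|Δh| ≤ 180, already the shorter path).
H = 161 + 0.6 × (-65) = 122 → 122°
S = 32 + 0.6 × (39 − 32) = 36.2 → 36%
L = 45 + 0.6 × (31 − 45) = 36.6 → 37%

(122, 36, 37)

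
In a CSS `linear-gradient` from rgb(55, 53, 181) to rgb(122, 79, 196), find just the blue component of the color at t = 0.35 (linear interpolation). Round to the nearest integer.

186

B = 181 + 0.35 × (196 − 181) = 186.25 → 186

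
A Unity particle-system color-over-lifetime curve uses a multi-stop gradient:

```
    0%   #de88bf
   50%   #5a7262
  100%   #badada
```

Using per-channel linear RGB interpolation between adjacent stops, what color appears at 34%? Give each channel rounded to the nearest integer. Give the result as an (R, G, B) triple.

34% lies between the 0% and 50% stops, so the local fraction is t = (34 − 0)/(50 − 0) = 34/50 ≈ 0.68.
#de88bf → (222, 136, 191); #5a7262 → (90, 114, 98).
R = 222 + 0.68 × (90 − 222) = 132.24 → 132
G = 136 + 0.68 × (114 − 136) = 121.04 → 121
B = 191 + 0.68 × (98 − 191) = 127.76 → 128

(132, 121, 128)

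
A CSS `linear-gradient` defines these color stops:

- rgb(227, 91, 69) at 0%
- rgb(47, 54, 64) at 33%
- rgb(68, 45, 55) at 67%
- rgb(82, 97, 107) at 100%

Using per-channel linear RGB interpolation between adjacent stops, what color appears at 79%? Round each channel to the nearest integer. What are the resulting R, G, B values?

(73, 64, 74)

79% lies between the 67% and 100% stops, so the local fraction is t = (79 − 67)/(100 − 67) = 12/33 ≈ 0.3636.
R = 68 + 0.3636 × (82 − 68) = 73.09 → 73
G = 45 + 0.3636 × (97 − 45) = 63.907 → 64
B = 55 + 0.3636 × (107 − 55) = 73.907 → 74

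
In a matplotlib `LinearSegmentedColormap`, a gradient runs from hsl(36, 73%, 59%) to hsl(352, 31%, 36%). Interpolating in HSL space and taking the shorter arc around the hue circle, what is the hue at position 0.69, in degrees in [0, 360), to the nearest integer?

Hue: 352 − 36 = 316°, but |316| > 180 so the shorter arc goes the other way: Δh = 316 − 360 = -44°.
H = 36 + 0.69 × (-44) = 5.64 → 6°

6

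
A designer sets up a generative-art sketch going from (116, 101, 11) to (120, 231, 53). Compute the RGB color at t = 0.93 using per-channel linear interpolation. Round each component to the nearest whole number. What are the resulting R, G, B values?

(120, 222, 50)

R = 116 + 0.93 × (120 − 116) = 116 + 0.93 × 4 = 119.72 → 120
G = 101 + 0.93 × (231 − 101) = 101 + 0.93 × 130 = 221.9 → 222
B = 11 + 0.93 × (53 − 11) = 11 + 0.93 × 42 = 50.06 → 50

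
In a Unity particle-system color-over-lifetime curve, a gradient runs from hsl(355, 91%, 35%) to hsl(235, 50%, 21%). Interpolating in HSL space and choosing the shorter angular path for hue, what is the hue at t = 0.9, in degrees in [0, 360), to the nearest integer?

247

Hue arc: Δh = 235 − 355 = -120° (|Δh| ≤ 180, already the shorter path).
H = 355 + 0.9 × (-120) = 247 → 247°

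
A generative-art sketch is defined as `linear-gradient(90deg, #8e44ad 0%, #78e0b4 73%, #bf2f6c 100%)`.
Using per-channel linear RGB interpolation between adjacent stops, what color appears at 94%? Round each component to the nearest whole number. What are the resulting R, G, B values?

94% lies between the 73% and 100% stops, so the local fraction is t = (94 − 73)/(100 − 73) = 21/27 ≈ 0.7778.
#78e0b4 → (120, 224, 180); #bf2f6c → (191, 47, 108).
R = 120 + 0.7778 × (191 − 120) = 175.224 → 175
G = 224 + 0.7778 × (47 − 224) = 86.329 → 86
B = 180 + 0.7778 × (108 − 180) = 123.998 → 124

(175, 86, 124)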